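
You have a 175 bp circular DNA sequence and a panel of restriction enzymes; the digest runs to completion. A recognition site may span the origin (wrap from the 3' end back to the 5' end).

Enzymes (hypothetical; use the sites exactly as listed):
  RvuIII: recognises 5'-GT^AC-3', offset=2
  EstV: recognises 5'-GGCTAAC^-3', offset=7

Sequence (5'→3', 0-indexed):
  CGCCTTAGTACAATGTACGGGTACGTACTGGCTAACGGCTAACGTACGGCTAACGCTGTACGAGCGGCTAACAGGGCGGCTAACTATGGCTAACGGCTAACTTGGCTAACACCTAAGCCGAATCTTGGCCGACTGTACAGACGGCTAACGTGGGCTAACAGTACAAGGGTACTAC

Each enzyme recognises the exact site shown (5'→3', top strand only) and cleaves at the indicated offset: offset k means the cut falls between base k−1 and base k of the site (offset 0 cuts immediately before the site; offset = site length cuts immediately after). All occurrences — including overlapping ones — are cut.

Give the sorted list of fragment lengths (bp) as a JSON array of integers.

Per-enzyme occurrences:
  RvuIII GTAC/2: at [7, 14, 20, 24, 43, 57, 134, 160, 168] ⇒ [9, 16, 22, 26, 45, 59, 136, 162, 170]
  EstV GGCTAAC/7: at [29, 36, 47, 65, 77, 87, 94, 103, 142, 152] ⇒ [36, 43, 54, 72, 84, 94, 101, 110, 149, 159]

Pooled cuts: [9, 16, 22, 26, 36, 43, 45, 54, 59, 72, 84, 94, 101, 110, 136, 149, 159, 162, 170]

Fragment lengths:
  9→16: 7 bp
  16→22: 6 bp
  22→26: 4 bp
  26→36: 10 bp
  36→43: 7 bp
  43→45: 2 bp
  45→54: 9 bp
  54→59: 5 bp
  59→72: 13 bp
  72→84: 12 bp
  84→94: 10 bp
  94→101: 7 bp
  101→110: 9 bp
  110→136: 26 bp
  136→149: 13 bp
  149→159: 10 bp
  159→162: 3 bp
  162→170: 8 bp
  170→9 (wrap): 175-170+9 = 14 bp

[2,3,4,5,6,7,7,7,8,9,9,10,10,10,12,13,13,14,26]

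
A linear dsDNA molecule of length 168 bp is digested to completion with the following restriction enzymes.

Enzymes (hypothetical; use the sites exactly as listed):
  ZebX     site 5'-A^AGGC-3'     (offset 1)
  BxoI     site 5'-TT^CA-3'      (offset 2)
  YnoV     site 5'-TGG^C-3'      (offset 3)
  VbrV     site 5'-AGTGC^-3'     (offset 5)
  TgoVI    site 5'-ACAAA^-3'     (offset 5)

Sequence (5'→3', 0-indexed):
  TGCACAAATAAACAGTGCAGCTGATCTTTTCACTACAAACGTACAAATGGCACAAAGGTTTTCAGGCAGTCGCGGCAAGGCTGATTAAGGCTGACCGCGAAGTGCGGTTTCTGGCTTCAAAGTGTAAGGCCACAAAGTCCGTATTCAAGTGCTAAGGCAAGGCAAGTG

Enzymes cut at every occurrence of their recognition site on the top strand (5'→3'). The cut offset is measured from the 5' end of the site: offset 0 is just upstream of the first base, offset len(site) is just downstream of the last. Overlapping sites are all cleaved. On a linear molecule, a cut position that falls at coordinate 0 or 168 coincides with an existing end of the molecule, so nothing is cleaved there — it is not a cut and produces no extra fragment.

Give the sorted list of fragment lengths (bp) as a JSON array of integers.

Scan for sites:
  ZebX AAGGC/1: at [76, 86, 125, 153, 158] ⇒ [77, 87, 126, 154, 159]
  BxoI TTCA/2: at [28, 60, 115, 143] ⇒ [30, 62, 117, 145]
  YnoV TGGC/3: at [47, 111] ⇒ [50, 114]
  VbrV AGTGC/5: at [13, 100, 147] ⇒ [18, 105, 152]
  TgoVI ACAAA/5: at [3, 34, 42, 51, 131] ⇒ [8, 39, 47, 56, 136]

All cut coordinates (distinct, sorted): [8, 18, 30, 39, 47, 50, 56, 62, 77, 87, 105, 114, 117, 126, 136, 145, 152, 154, 159]

Fragments:
  [0,8): 8 bp
  [8,18): 10 bp
  [18,30): 12 bp
  [30,39): 9 bp
  [39,47): 8 bp
  [47,50): 3 bp
  [50,56): 6 bp
  [56,62): 6 bp
  [62,77): 15 bp
  [77,87): 10 bp
  [87,105): 18 bp
  [105,114): 9 bp
  [114,117): 3 bp
  [117,126): 9 bp
  [126,136): 10 bp
  [136,145): 9 bp
  [145,152): 7 bp
  [152,154): 2 bp
  [154,159): 5 bp
  [159,168): 9 bp

[2,3,3,5,6,6,7,8,8,9,9,9,9,9,10,10,10,12,15,18]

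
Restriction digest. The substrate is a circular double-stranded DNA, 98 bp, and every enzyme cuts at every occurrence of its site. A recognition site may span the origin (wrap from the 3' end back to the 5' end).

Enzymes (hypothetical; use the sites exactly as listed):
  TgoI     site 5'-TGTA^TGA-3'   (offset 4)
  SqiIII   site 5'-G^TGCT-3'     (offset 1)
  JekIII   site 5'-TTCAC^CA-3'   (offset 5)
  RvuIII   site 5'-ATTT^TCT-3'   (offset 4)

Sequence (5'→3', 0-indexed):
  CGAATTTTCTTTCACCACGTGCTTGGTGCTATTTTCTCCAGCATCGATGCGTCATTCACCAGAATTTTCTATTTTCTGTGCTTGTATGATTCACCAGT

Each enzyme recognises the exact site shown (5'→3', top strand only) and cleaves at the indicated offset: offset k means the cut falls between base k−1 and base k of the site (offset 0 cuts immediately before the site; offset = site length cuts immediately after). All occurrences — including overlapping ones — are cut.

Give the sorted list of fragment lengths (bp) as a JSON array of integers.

[4,4,7,7,8,8,8,8,8,11,25]

Scan for sites:
  TgoI TGTATGA/4: at [82] ⇒ [86]
  SqiIII GTGCT/1: at [18, 25, 77] ⇒ [19, 26, 78]
  JekIII TTCACCA/5: at [10, 54, 89] ⇒ [15, 59, 94]
  RvuIII ATTTTCT/4: at [3, 30, 63, 70] ⇒ [7, 34, 67, 74]

All cut coordinates (distinct, sorted): [7, 15, 19, 26, 34, 59, 67, 74, 78, 86, 94]

Fragments:
  7→15: 8 bp
  15→19: 4 bp
  19→26: 7 bp
  26→34: 8 bp
  34→59: 25 bp
  59→67: 8 bp
  67→74: 7 bp
  74→78: 4 bp
  78→86: 8 bp
  86→94: 8 bp
  94→7 (wrap): 98-94+7 = 11 bp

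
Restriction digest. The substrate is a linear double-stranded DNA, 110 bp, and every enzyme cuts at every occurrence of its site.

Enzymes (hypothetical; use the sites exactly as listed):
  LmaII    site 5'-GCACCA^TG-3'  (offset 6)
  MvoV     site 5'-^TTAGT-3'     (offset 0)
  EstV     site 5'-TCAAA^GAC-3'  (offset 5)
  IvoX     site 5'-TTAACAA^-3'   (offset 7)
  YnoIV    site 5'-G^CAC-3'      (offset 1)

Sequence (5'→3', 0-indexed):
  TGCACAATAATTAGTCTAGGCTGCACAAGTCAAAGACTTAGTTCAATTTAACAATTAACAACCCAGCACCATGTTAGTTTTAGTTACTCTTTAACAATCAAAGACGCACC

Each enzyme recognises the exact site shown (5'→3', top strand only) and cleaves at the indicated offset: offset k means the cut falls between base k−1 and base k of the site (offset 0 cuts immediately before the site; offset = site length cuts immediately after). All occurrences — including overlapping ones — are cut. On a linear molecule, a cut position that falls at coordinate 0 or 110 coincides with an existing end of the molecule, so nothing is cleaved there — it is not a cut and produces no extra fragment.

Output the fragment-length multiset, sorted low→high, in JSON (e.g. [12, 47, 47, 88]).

[2,2,3,4,4,5,5,5,6,7,8,11,13,17,18]

Per-enzyme occurrences:
  LmaII (GCACCATG, off=6): starts [65] → cuts [71]
  MvoV (TTAGT, off=0): starts [10, 37, 73, 79] → cuts [10, 37, 73, 79]
  EstV (TCAAAGAC, off=5): starts [29, 97] → cuts [34, 102]
  IvoX (TTAACAA, off=7): starts [47, 54, 90] → cuts [54, 61, 97]
  YnoIV (GCAC, off=1): starts [1, 22, 65, 105] → cuts [2, 23, 66, 106]

Pooled cuts: [2, 10, 23, 34, 37, 54, 61, 66, 71, 73, 79, 97, 102, 106]

Fragments:
  [0,2): 2 bp
  [2,10): 8 bp
  [10,23): 13 bp
  [23,34): 11 bp
  [34,37): 3 bp
  [37,54): 17 bp
  [54,61): 7 bp
  [61,66): 5 bp
  [66,71): 5 bp
  [71,73): 2 bp
  [73,79): 6 bp
  [79,97): 18 bp
  [97,102): 5 bp
  [102,106): 4 bp
  [106,110): 4 bp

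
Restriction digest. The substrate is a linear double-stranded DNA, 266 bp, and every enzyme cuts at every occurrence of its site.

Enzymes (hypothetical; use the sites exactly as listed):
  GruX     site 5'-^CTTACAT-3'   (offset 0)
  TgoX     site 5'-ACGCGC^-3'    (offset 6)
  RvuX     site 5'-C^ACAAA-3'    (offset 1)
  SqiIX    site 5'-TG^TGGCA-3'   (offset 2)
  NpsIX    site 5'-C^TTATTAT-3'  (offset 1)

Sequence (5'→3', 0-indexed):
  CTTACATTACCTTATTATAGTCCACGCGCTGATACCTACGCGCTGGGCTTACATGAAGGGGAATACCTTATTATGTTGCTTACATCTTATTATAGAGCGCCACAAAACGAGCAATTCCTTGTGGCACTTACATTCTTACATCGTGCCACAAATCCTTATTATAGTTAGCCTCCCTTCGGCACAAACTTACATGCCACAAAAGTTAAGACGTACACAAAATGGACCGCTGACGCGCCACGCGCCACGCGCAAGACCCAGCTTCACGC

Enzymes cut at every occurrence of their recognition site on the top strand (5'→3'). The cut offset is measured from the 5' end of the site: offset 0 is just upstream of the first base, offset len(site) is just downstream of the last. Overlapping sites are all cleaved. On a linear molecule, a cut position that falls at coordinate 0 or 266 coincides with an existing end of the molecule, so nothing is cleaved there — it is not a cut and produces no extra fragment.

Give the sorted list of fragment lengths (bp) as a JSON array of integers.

[4,5,5,7,7,8,8,8,10,11,11,13,14,15,17,18,18,20,20,22,25]

Scan for sites:
  GruX (CTTACAT, off=0): starts [0, 47, 78, 126, 134, 185] → cuts [47, 78, 126, 134, 185] (position 0 is a terminus of the linear molecule — no cut)
  TgoX (ACGCGC, off=6): starts [23, 37, 229, 236, 243] → cuts [29, 43, 235, 242, 249]
  RvuX (CACAAA, off=1): starts [100, 146, 179, 194, 212] → cuts [101, 147, 180, 195, 213]
  SqiIX (TGTGGCA, off=2): starts [119] → cuts [121]
  NpsIX (CTTATTAT, off=1): starts [10, 66, 85, 154] → cuts [11, 67, 86, 155]

All cut coordinates (distinct, sorted): [11, 29, 43, 47, 67, 78, 86, 101, 121, 126, 134, 147, 155, 180, 185, 195, 213, 235, 242, 249]

Fragment lengths:
  [0,11): 11 bp
  [11,29): 18 bp
  [29,43): 14 bp
  [43,47): 4 bp
  [47,67): 20 bp
  [67,78): 11 bp
  [78,86): 8 bp
  [86,101): 15 bp
  [101,121): 20 bp
  [121,126): 5 bp
  [126,134): 8 bp
  [134,147): 13 bp
  [147,155): 8 bp
  [155,180): 25 bp
  [180,185): 5 bp
  [185,195): 10 bp
  [195,213): 18 bp
  [213,235): 22 bp
  [235,242): 7 bp
  [242,249): 7 bp
  [249,266): 17 bp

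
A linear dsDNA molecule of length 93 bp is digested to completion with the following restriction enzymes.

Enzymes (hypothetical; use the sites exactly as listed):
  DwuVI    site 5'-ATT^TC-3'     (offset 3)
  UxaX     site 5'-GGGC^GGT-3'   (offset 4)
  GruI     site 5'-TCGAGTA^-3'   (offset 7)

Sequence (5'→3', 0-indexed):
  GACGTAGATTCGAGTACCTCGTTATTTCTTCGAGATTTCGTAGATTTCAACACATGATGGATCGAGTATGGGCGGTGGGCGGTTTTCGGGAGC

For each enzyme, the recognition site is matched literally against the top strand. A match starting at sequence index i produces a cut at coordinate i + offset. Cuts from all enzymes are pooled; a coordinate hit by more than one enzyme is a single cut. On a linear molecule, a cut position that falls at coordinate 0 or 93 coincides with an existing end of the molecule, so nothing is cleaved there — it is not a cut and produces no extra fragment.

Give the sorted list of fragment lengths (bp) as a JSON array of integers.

[5,7,9,10,11,13,16,22]

Site scan:
  DwuVI (ATTTC, off=3): starts [23, 34, 43] → cuts [26, 37, 46]
  UxaX (GGGCGGT, off=4): starts [69, 76] → cuts [73, 80]
  GruI (TCGAGTA, off=7): starts [9, 61] → cuts [16, 68]

Pooled cuts: [16, 26, 37, 46, 68, 73, 80]

Fragments:
  [0,16): 16 bp
  [16,26): 10 bp
  [26,37): 11 bp
  [37,46): 9 bp
  [46,68): 22 bp
  [68,73): 5 bp
  [73,80): 7 bp
  [80,93): 13 bp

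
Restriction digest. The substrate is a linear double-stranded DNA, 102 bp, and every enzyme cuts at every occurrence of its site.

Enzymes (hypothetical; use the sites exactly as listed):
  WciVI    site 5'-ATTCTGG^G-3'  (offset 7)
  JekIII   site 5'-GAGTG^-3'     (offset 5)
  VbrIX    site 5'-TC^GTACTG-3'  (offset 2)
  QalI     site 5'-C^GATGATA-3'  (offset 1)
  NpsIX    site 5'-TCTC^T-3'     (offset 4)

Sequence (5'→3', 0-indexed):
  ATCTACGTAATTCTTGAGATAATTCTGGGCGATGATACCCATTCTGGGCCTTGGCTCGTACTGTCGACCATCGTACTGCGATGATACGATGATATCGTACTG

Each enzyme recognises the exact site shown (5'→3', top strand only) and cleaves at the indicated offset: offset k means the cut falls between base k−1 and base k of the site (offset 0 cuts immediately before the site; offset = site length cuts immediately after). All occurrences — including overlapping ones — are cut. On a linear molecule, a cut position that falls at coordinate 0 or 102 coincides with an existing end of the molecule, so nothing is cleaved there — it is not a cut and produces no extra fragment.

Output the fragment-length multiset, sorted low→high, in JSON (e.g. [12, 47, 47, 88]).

[2,6,7,8,9,10,15,17,28]

Per-enzyme occurrences:
  WciVI ATTCTGGG/7: at [21, 40] ⇒ [28, 47]
  JekIII (GAGTG, off=5): no sites
  VbrIX TCGTACTG/2: at [55, 70, 94] ⇒ [57, 72, 96]
  QalI CGATGATA/1: at [29, 78, 86] ⇒ [30, 79, 87]
  NpsIX (TCTCT, off=4): no sites

Pooled cuts: [28, 30, 47, 57, 72, 79, 87, 96]

Fragment lengths:
  [0,28): 28 bp
  [28,30): 2 bp
  [30,47): 17 bp
  [47,57): 10 bp
  [57,72): 15 bp
  [72,79): 7 bp
  [79,87): 8 bp
  [87,96): 9 bp
  [96,102): 6 bp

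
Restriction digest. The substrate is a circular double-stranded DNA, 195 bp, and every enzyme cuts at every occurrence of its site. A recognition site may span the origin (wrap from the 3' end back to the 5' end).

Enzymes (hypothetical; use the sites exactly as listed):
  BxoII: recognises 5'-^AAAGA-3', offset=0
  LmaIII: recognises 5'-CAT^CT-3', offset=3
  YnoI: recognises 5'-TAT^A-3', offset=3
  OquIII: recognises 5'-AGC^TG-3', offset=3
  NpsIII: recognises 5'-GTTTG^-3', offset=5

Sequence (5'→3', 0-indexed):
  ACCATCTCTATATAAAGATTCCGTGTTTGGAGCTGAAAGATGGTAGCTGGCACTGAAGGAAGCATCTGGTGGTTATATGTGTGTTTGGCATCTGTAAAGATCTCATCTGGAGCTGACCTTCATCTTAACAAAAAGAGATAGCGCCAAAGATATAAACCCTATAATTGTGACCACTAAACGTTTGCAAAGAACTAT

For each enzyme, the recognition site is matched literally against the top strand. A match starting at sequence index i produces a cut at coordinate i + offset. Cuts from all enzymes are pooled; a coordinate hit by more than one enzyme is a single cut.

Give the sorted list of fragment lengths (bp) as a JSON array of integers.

[1,2,2,4,4,4,5,6,7,8,8,9,10,10,11,11,11,12,14,16,18,22]

Per-enzyme occurrences:
  BxoII AAAGA/0: at [13, 35, 95, 131, 145, 185] ⇒ [13, 35, 95, 131, 145, 185]
  LmaIII CATCT/3: at [2, 62, 88, 103, 120] ⇒ [5, 65, 91, 106, 123]
  YnoI TATA/3: at [8, 10, 73, 150, 159, 192] ⇒ [0, 11, 13, 76, 153, 162]
  OquIII AGCTG/3: at [30, 44, 110] ⇒ [33, 47, 113]
  NpsIII GTTTG/5: at [24, 82, 179] ⇒ [29, 87, 184]

All cut coordinates (distinct, sorted): [0, 5, 11, 13, 29, 33, 35, 47, 65, 76, 87, 91, 95, 106, 113, 123, 131, 145, 153, 162, 184, 185]

Fragment lengths:
  0→5: 5 bp
  5→11: 6 bp
  11→13: 2 bp
  13→29: 16 bp
  29→33: 4 bp
  33→35: 2 bp
  35→47: 12 bp
  47→65: 18 bp
  65→76: 11 bp
  76→87: 11 bp
  87→91: 4 bp
  91→95: 4 bp
  95→106: 11 bp
  106→113: 7 bp
  113→123: 10 bp
  123→131: 8 bp
  131→145: 14 bp
  145→153: 8 bp
  153→162: 9 bp
  162→184: 22 bp
  184→185: 1 bp
  185→0 (wrap): 195-185+0 = 10 bp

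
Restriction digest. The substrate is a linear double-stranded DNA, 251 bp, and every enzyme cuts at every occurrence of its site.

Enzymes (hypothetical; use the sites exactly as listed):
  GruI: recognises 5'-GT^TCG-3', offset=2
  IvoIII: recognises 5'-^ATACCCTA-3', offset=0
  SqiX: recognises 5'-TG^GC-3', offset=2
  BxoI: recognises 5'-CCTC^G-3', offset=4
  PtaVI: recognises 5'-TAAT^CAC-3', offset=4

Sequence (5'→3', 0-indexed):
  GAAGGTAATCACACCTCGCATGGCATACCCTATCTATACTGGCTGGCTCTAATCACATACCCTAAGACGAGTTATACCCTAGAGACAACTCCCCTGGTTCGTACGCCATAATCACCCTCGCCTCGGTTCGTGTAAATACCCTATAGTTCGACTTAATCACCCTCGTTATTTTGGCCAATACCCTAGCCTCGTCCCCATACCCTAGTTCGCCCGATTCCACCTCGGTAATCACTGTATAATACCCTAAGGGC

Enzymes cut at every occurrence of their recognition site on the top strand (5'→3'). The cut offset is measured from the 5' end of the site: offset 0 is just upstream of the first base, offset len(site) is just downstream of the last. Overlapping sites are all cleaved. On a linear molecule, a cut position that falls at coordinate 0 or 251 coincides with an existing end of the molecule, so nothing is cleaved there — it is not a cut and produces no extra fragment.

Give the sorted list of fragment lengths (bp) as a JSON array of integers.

Site scan:
  GruI GTTCG/2: at [96, 125, 145, 204] ⇒ [98, 127, 147, 206]
  IvoIII ATACCCTA/0: at [24, 56, 73, 135, 177, 196, 238] ⇒ [24, 56, 73, 135, 177, 196, 238]
  SqiX TGGC/2: at [20, 39, 43, 171] ⇒ [22, 41, 45, 173]
  BxoI CCTCG/4: at [13, 115, 120, 160, 186, 219] ⇒ [17, 119, 124, 164, 190, 223]
  PtaVI TAATCAC/4: at [5, 49, 108, 153, 225] ⇒ [9, 53, 112, 157, 229]

Pooled cuts: [9, 17, 22, 24, 41, 45, 53, 56, 73, 98, 112, 119, 124, 127, 135, 147, 157, 164, 173, 177, 190, 196, 206, 223, 229, 238]

Fragments:
  [0,9): 9 bp
  [9,17): 8 bp
  [17,22): 5 bp
  [22,24): 2 bp
  [24,41): 17 bp
  [41,45): 4 bp
  [45,53): 8 bp
  [53,56): 3 bp
  [56,73): 17 bp
  [73,98): 25 bp
  [98,112): 14 bp
  [112,119): 7 bp
  [119,124): 5 bp
  [124,127): 3 bp
  [127,135): 8 bp
  [135,147): 12 bp
  [147,157): 10 bp
  [157,164): 7 bp
  [164,173): 9 bp
  [173,177): 4 bp
  [177,190): 13 bp
  [190,196): 6 bp
  [196,206): 10 bp
  [206,223): 17 bp
  [223,229): 6 bp
  [229,238): 9 bp
  [238,251): 13 bp

[2,3,3,4,4,5,5,6,6,7,7,8,8,8,9,9,9,10,10,12,13,13,14,17,17,17,25]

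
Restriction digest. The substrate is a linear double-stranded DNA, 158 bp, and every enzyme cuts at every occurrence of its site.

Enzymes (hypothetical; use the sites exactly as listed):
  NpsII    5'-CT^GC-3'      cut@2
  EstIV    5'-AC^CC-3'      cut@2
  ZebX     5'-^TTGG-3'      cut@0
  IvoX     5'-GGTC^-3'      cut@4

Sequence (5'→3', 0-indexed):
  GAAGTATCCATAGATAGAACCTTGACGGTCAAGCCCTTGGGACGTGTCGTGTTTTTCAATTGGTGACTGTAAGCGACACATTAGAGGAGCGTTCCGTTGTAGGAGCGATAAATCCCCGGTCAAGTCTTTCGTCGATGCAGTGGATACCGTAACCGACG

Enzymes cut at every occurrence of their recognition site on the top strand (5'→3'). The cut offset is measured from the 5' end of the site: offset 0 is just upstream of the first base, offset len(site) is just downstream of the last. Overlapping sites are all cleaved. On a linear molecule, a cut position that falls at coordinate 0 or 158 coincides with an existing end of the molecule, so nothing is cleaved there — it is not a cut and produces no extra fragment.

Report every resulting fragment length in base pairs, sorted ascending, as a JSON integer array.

Per-enzyme occurrences:
  NpsII (CTGC, off=2): no sites
  EstIV (ACCC, off=2): no sites
  ZebX TTGG/0: at [36, 59] ⇒ [36, 59]
  IvoX GGTC/4: at [26, 117] ⇒ [30, 121]

Pooled cuts: [30, 36, 59, 121]

Fragment lengths:
  [0,30): 30 bp
  [30,36): 6 bp
  [36,59): 23 bp
  [59,121): 62 bp
  [121,158): 37 bp

[6,23,30,37,62]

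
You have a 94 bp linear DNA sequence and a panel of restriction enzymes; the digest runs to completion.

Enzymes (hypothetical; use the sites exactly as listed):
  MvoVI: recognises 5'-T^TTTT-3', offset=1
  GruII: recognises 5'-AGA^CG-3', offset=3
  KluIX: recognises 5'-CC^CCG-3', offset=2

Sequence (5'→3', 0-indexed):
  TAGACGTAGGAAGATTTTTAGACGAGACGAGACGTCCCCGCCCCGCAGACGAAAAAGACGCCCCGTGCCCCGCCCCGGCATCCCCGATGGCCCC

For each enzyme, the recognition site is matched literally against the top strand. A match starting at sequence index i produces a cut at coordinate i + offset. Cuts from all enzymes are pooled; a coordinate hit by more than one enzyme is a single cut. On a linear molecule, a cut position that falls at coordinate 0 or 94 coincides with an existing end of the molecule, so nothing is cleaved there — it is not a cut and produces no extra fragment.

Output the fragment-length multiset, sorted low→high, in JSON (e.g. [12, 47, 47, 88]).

Scan for sites:
  MvoVI TTTTT/1: at [14] ⇒ [15]
  GruII AGACG/3: at [1, 19, 24, 29, 46, 55] ⇒ [4, 22, 27, 32, 49, 58]
  KluIX CCCCG/2: at [35, 40, 60, 67, 72, 81] ⇒ [37, 42, 62, 69, 74, 83]

All cut coordinates (distinct, sorted): [4, 15, 22, 27, 32, 37, 42, 49, 58, 62, 69, 74, 83]

Fragment lengths:
  [0,4): 4 bp
  [4,15): 11 bp
  [15,22): 7 bp
  [22,27): 5 bp
  [27,32): 5 bp
  [32,37): 5 bp
  [37,42): 5 bp
  [42,49): 7 bp
  [49,58): 9 bp
  [58,62): 4 bp
  [62,69): 7 bp
  [69,74): 5 bp
  [74,83): 9 bp
  [83,94): 11 bp

[4,4,5,5,5,5,5,7,7,7,9,9,11,11]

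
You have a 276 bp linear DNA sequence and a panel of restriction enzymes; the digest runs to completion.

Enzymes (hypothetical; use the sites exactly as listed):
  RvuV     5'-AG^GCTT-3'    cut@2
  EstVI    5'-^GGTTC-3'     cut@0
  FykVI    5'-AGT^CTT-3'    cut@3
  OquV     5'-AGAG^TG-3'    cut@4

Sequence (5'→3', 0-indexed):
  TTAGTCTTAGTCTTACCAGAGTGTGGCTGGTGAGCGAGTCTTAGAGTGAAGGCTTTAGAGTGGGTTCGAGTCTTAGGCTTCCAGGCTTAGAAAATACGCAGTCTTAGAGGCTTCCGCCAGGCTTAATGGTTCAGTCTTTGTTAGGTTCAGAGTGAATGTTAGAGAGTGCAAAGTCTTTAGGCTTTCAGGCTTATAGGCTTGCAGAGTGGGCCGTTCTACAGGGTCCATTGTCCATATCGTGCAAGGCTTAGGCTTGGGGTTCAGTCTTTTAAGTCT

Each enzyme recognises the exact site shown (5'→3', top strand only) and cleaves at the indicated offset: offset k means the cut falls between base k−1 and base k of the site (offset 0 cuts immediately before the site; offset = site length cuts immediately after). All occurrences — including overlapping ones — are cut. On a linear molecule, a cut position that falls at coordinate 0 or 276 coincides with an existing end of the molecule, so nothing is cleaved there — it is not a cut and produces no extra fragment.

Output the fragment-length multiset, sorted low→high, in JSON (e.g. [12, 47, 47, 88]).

Site scan:
  RvuV AGGCTT/2: at [49, 74, 82, 107, 118, 178, 186, 194, 243, 249] ⇒ [51, 76, 84, 109, 120, 180, 188, 196, 245, 251]
  EstVI GGTTC/0: at [62, 127, 143, 257] ⇒ [62, 127, 143, 257]
  FykVI AGTCTT/3: at [2, 8, 36, 68, 99, 132, 171, 262] ⇒ [5, 11, 39, 71, 102, 135, 174, 265]
  OquV AGAGTG/4: at [17, 42, 56, 148, 162, 202] ⇒ [21, 46, 60, 152, 166, 206]

All cut coordinates (distinct, sorted): [5, 11, 21, 39, 46, 51, 60, 62, 71, 76, 84, 102, 109, 120, 127, 135, 143, 152, 166, 174, 180, 188, 196, 206, 245, 251, 257, 265]

Fragment lengths:
  [0,5): 5 bp
  [5,11): 6 bp
  [11,21): 10 bp
  [21,39): 18 bp
  [39,46): 7 bp
  [46,51): 5 bp
  [51,60): 9 bp
  [60,62): 2 bp
  [62,71): 9 bp
  [71,76): 5 bp
  [76,84): 8 bp
  [84,102): 18 bp
  [102,109): 7 bp
  [109,120): 11 bp
  [120,127): 7 bp
  [127,135): 8 bp
  [135,143): 8 bp
  [143,152): 9 bp
  [152,166): 14 bp
  [166,174): 8 bp
  [174,180): 6 bp
  [180,188): 8 bp
  [188,196): 8 bp
  [196,206): 10 bp
  [206,245): 39 bp
  [245,251): 6 bp
  [251,257): 6 bp
  [257,265): 8 bp
  [265,276): 11 bp

[2,5,5,5,6,6,6,6,7,7,7,8,8,8,8,8,8,8,9,9,9,10,10,11,11,14,18,18,39]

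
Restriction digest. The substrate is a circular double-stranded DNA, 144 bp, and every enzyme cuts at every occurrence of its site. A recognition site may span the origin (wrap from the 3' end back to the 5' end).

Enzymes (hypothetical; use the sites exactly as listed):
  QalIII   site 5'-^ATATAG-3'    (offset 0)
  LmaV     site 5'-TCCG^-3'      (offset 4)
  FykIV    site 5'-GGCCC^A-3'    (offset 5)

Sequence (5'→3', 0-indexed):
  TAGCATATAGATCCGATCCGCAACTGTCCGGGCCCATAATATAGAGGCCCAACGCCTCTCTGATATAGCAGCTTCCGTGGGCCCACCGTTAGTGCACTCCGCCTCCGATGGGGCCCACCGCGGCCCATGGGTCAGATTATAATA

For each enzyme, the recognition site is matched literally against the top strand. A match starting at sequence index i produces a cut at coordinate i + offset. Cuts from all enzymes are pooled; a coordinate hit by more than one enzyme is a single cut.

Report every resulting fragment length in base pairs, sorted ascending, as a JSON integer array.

Scan for sites:
  QalIII ATATAG/0: at [4, 38, 62, 141] ⇒ [4, 38, 62, 141]
  LmaV TCCG/4: at [11, 16, 26, 73, 97, 103] ⇒ [15, 20, 30, 77, 101, 107]
  FykIV GGCCCA/5: at [30, 45, 79, 111, 121] ⇒ [35, 50, 84, 116, 126]

All cut coordinates (distinct, sorted): [4, 15, 20, 30, 35, 38, 50, 62, 77, 84, 101, 107, 116, 126, 141]

Fragments:
  4→15: 11 bp
  15→20: 5 bp
  20→30: 10 bp
  30→35: 5 bp
  35→38: 3 bp
  38→50: 12 bp
  50→62: 12 bp
  62→77: 15 bp
  77→84: 7 bp
  84→101: 17 bp
  101→107: 6 bp
  107→116: 9 bp
  116→126: 10 bp
  126→141: 15 bp
  141→4 (wrap): 144-141+4 = 7 bp

[3,5,5,6,7,7,9,10,10,11,12,12,15,15,17]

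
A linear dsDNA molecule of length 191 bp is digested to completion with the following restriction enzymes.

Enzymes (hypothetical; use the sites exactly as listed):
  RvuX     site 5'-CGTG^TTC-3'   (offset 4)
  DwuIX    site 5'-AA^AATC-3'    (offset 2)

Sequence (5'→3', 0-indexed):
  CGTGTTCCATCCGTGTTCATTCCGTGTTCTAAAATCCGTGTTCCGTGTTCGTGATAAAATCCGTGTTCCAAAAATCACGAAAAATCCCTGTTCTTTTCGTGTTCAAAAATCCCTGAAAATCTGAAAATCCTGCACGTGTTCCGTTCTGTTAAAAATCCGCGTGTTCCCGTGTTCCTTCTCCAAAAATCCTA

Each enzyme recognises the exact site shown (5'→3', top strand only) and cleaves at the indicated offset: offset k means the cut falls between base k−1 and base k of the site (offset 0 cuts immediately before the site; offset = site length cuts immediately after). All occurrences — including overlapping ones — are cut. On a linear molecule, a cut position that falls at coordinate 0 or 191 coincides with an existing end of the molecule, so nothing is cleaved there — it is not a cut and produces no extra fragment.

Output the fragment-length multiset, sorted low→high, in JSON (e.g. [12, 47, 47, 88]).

[4,6,6,7,7,7,8,8,8,8,10,10,10,10,11,11,13,13,15,19]

Per-enzyme occurrences:
  RvuX CGTGTTC/4: at [0, 11, 22, 36, 43, 61, 97, 134, 159, 167] ⇒ [4, 15, 26, 40, 47, 65, 101, 138, 163, 171]
  DwuIX AAAATC/2: at [30, 55, 70, 80, 105, 115, 123, 151, 182] ⇒ [32, 57, 72, 82, 107, 117, 125, 153, 184]

Pooled cuts: [4, 15, 26, 32, 40, 47, 57, 65, 72, 82, 101, 107, 117, 125, 138, 153, 163, 171, 184]

Fragment lengths:
  [0,4): 4 bp
  [4,15): 11 bp
  [15,26): 11 bp
  [26,32): 6 bp
  [32,40): 8 bp
  [40,47): 7 bp
  [47,57): 10 bp
  [57,65): 8 bp
  [65,72): 7 bp
  [72,82): 10 bp
  [82,101): 19 bp
  [101,107): 6 bp
  [107,117): 10 bp
  [117,125): 8 bp
  [125,138): 13 bp
  [138,153): 15 bp
  [153,163): 10 bp
  [163,171): 8 bp
  [171,184): 13 bp
  [184,191): 7 bp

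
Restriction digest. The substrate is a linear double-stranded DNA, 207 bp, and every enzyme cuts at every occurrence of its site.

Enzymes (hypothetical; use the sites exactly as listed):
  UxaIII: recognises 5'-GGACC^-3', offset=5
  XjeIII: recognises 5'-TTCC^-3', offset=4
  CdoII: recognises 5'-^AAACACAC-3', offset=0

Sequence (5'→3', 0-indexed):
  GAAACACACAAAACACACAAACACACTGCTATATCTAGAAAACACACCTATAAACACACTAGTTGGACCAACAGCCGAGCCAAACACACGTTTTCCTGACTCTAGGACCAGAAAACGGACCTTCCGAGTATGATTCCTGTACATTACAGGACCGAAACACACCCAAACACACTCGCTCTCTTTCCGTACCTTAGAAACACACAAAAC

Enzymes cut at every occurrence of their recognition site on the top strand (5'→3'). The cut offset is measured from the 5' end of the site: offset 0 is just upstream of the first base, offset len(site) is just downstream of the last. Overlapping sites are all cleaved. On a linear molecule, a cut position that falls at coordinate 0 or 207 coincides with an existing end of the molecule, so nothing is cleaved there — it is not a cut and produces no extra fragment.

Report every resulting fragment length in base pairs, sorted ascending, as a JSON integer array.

Scan for sites:
  UxaIII GGACC/5: at [64, 104, 116, 148] ⇒ [69, 109, 121, 153]
  XjeIII TTCC/4: at [92, 121, 133, 181] ⇒ [96, 125, 137, 185]
  CdoII AAACACAC/0: at [1, 10, 18, 39, 51, 81, 154, 164, 194] ⇒ [1, 10, 18, 39, 51, 81, 154, 164, 194]

Pooled cuts: [1, 10, 18, 39, 51, 69, 81, 96, 109, 121, 125, 137, 153, 154, 164, 185, 194]

Fragment lengths:
  [0,1): 1 bp
  [1,10): 9 bp
  [10,18): 8 bp
  [18,39): 21 bp
  [39,51): 12 bp
  [51,69): 18 bp
  [69,81): 12 bp
  [81,96): 15 bp
  [96,109): 13 bp
  [109,121): 12 bp
  [121,125): 4 bp
  [125,137): 12 bp
  [137,153): 16 bp
  [153,154): 1 bp
  [154,164): 10 bp
  [164,185): 21 bp
  [185,194): 9 bp
  [194,207): 13 bp

[1,1,4,8,9,9,10,12,12,12,12,13,13,15,16,18,21,21]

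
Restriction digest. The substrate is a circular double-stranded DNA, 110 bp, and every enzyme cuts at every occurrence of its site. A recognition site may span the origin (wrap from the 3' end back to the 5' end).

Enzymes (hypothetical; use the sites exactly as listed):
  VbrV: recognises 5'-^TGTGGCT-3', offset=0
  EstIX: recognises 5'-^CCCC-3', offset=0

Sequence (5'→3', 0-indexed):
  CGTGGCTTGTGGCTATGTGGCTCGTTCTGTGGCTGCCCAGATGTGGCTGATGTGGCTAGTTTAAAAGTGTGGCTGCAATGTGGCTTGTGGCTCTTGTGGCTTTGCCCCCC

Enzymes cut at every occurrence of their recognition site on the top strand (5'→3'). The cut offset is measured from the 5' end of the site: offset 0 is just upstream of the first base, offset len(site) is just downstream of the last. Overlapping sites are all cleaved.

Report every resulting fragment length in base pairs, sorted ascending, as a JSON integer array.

[1,1,1,7,8,9,9,10,10,11,12,14,17]

Site scan:
  VbrV TGTGGCT/0: at [7, 15, 27, 41, 50, 67, 78, 85, 94] ⇒ [7, 15, 27, 41, 50, 67, 78, 85, 94]
  EstIX CCCC/0: at [104, 105, 106, 107] ⇒ [104, 105, 106, 107]

All cut coordinates (distinct, sorted): [7, 15, 27, 41, 50, 67, 78, 85, 94, 104, 105, 106, 107]

Fragment lengths:
  7→15: 8 bp
  15→27: 12 bp
  27→41: 14 bp
  41→50: 9 bp
  50→67: 17 bp
  67→78: 11 bp
  78→85: 7 bp
  85→94: 9 bp
  94→104: 10 bp
  104→105: 1 bp
  105→106: 1 bp
  106→107: 1 bp
  107→7 (wrap): 110-107+7 = 10 bp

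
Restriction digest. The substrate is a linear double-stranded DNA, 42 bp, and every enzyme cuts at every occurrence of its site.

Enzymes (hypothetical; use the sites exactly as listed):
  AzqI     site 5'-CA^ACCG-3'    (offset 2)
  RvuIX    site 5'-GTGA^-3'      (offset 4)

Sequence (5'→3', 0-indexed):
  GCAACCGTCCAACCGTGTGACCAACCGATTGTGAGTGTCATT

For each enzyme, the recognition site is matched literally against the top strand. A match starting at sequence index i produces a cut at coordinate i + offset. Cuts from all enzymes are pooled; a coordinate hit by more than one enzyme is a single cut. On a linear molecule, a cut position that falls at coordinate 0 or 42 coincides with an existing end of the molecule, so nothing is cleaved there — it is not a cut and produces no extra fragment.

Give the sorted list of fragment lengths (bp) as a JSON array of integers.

Scan for sites:
  AzqI CAACCG/2: at [1, 9, 21] ⇒ [3, 11, 23]
  RvuIX GTGA/4: at [16, 30] ⇒ [20, 34]

All cut coordinates (distinct, sorted): [3, 11, 20, 23, 34]

Fragment lengths:
  [0,3): 3 bp
  [3,11): 8 bp
  [11,20): 9 bp
  [20,23): 3 bp
  [23,34): 11 bp
  [34,42): 8 bp

[3,3,8,8,9,11]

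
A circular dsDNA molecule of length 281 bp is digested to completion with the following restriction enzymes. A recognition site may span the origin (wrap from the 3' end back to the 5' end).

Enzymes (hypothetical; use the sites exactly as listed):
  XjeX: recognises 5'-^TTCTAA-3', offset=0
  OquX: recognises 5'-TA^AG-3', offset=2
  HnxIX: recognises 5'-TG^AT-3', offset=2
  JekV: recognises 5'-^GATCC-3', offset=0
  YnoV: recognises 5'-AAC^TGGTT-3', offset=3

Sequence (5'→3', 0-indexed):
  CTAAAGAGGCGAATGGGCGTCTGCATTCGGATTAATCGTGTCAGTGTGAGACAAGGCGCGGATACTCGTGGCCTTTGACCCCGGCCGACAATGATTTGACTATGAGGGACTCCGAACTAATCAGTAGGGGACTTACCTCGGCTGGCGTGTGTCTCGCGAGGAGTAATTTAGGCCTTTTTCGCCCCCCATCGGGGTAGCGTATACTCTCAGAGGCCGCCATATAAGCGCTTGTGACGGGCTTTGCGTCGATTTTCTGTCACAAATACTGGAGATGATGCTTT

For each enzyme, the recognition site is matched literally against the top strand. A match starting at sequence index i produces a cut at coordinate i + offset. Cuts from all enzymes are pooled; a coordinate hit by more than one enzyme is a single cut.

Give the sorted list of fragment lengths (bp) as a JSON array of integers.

[5,51,95,130]

Per-enzyme occurrences:
  XjeX (TTCTAA, off=0): starts [279] → cuts [279]
  OquX (TAAG, off=2): starts [221] → cuts [223]
  HnxIX (TGAT, off=2): starts [91, 272] → cuts [93, 274]
  JekV (GATCC, off=0): no sites
  YnoV (AACTGGTT, off=3): no sites

All cut coordinates (distinct, sorted): [93, 223, 274, 279]

Fragments:
  93→223: 130 bp
  223→274: 51 bp
  274→279: 5 bp
  279→93 (wrap): 281-279+93 = 95 bp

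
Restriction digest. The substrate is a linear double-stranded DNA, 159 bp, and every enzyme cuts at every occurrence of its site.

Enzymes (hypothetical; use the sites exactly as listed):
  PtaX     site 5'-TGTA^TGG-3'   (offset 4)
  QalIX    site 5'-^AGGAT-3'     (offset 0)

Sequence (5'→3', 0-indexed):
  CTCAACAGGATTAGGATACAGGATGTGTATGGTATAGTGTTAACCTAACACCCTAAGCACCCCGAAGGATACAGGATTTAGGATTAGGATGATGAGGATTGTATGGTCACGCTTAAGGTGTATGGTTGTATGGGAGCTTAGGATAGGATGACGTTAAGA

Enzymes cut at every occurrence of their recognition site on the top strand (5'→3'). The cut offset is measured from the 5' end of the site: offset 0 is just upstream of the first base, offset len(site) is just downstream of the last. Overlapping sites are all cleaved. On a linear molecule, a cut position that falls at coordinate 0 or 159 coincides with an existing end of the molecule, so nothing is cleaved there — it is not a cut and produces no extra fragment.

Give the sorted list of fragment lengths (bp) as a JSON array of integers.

Scan for sites:
  PtaX (TGTATGG, off=4): starts [25, 99, 118, 126] → cuts [29, 103, 122, 130]
  QalIX (AGGAT, off=0): starts [6, 12, 19, 65, 72, 79, 85, 94, 139, 144] → cuts [6, 12, 19, 65, 72, 79, 85, 94, 139, 144]

All cut coordinates (distinct, sorted): [6, 12, 19, 29, 65, 72, 79, 85, 94, 103, 122, 130, 139, 144]

Fragments:
  [0,6): 6 bp
  [6,12): 6 bp
  [12,19): 7 bp
  [19,29): 10 bp
  [29,65): 36 bp
  [65,72): 7 bp
  [72,79): 7 bp
  [79,85): 6 bp
  [85,94): 9 bp
  [94,103): 9 bp
  [103,122): 19 bp
  [122,130): 8 bp
  [130,139): 9 bp
  [139,144): 5 bp
  [144,159): 15 bp

[5,6,6,6,7,7,7,8,9,9,9,10,15,19,36]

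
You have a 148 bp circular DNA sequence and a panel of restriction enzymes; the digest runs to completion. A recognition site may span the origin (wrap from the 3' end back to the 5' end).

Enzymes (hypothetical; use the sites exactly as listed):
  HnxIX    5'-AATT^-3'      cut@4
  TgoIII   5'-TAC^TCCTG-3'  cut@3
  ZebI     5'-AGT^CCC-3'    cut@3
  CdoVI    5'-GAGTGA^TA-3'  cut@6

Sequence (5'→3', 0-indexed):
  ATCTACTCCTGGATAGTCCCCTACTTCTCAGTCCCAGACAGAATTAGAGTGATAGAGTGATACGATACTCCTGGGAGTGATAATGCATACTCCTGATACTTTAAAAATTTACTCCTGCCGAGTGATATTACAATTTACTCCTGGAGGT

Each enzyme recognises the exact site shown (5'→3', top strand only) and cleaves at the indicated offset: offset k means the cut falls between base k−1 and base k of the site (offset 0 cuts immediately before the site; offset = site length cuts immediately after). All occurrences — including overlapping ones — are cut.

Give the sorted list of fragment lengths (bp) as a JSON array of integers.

[3,3,7,8,8,10,10,11,12,13,13,15,16,19]

Site scan:
  HnxIX (AATT, off=4): starts [41, 105, 131] → cuts [45, 109, 135]
  TgoIII (TACTCCTG, off=3): starts [3, 65, 87, 109, 135] → cuts [6, 68, 90, 112, 138]
  ZebI (AGTCCC, off=3): starts [14, 29] → cuts [17, 32]
  CdoVI (GAGTGATA, off=6): starts [46, 54, 74, 119] → cuts [52, 60, 80, 125]

Pooled cuts: [6, 17, 32, 45, 52, 60, 68, 80, 90, 109, 112, 125, 135, 138]

Fragment lengths:
  6→17: 11 bp
  17→32: 15 bp
  32→45: 13 bp
  45→52: 7 bp
  52→60: 8 bp
  60→68: 8 bp
  68→80: 12 bp
  80→90: 10 bp
  90→109: 19 bp
  109→112: 3 bp
  112→125: 13 bp
  125→135: 10 bp
  135→138: 3 bp
  138→6 (wrap): 148-138+6 = 16 bp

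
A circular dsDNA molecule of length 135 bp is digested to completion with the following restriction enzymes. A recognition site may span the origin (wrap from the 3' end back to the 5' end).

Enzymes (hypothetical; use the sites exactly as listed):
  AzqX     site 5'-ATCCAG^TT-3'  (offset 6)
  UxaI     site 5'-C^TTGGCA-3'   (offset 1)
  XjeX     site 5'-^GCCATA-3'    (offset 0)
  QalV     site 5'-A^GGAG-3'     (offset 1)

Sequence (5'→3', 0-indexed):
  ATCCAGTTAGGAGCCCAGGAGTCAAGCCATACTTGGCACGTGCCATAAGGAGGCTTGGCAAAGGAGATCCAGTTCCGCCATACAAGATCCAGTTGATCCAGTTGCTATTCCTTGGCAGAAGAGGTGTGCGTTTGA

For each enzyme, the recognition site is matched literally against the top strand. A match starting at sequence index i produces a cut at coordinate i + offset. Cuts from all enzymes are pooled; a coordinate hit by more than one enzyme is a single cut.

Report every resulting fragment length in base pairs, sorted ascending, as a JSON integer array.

[3,4,6,7,7,8,8,8,9,9,10,10,16,30]

Scan for sites:
  AzqX (ATCCAGTT, off=6): starts [0, 66, 86, 95] → cuts [6, 72, 92, 101]
  UxaI (CTTGGCA, off=1): starts [31, 53, 110] → cuts [32, 54, 111]
  XjeX (GCCATA, off=0): starts [25, 41, 76] → cuts [25, 41, 76]
  QalV (AGGAG, off=1): starts [8, 16, 47, 61] → cuts [9, 17, 48, 62]

All cut coordinates (distinct, sorted): [6, 9, 17, 25, 32, 41, 48, 54, 62, 72, 76, 92, 101, 111]

Fragments:
  6→9: 3 bp
  9→17: 8 bp
  17→25: 8 bp
  25→32: 7 bp
  32→41: 9 bp
  41→48: 7 bp
  48→54: 6 bp
  54→62: 8 bp
  62→72: 10 bp
  72→76: 4 bp
  76→92: 16 bp
  92→101: 9 bp
  101→111: 10 bp
  111→6 (wrap): 135-111+6 = 30 bp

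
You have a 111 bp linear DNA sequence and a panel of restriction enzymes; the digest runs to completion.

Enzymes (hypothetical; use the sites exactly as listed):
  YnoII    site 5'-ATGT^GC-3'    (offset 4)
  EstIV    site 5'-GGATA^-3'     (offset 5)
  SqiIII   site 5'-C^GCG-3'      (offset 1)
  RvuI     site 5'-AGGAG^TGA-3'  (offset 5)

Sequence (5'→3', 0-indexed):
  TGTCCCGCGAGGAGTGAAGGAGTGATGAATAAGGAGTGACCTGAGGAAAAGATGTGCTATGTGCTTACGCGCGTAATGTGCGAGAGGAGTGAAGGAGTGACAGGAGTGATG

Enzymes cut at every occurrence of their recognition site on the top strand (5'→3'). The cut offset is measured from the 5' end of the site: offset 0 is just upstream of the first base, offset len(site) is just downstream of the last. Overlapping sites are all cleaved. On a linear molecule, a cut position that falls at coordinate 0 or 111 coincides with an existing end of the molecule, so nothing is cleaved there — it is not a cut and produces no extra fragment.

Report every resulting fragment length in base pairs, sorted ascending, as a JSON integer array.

[2,5,6,6,7,8,8,8,9,9,10,14,19]

Per-enzyme occurrences:
  YnoII (ATGTGC, off=4): starts [51, 58, 75] → cuts [55, 62, 79]
  EstIV (GGATA, off=5): no sites
  SqiIII (CGCG, off=1): starts [5, 67, 69] → cuts [6, 68, 70]
  RvuI (AGGAGTGA, off=5): starts [9, 17, 31, 84, 92, 101] → cuts [14, 22, 36, 89, 97, 106]

All cut coordinates (distinct, sorted): [6, 14, 22, 36, 55, 62, 68, 70, 79, 89, 97, 106]

Fragment lengths:
  [0,6): 6 bp
  [6,14): 8 bp
  [14,22): 8 bp
  [22,36): 14 bp
  [36,55): 19 bp
  [55,62): 7 bp
  [62,68): 6 bp
  [68,70): 2 bp
  [70,79): 9 bp
  [79,89): 10 bp
  [89,97): 8 bp
  [97,106): 9 bp
  [106,111): 5 bp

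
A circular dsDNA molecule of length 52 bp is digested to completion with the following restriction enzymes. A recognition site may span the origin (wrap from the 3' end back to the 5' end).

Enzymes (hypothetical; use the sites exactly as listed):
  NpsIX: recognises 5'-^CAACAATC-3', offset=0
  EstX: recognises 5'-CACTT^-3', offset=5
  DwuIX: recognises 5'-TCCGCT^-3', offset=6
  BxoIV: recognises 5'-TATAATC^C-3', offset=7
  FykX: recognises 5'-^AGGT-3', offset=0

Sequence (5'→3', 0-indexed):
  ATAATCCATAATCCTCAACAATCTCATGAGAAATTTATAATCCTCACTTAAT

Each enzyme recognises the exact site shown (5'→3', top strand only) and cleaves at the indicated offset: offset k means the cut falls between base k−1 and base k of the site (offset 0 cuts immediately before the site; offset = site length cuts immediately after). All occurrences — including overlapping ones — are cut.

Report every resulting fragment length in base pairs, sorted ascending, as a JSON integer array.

[7,9,9,27]

Site scan:
  NpsIX CAACAATC/0: at [15] ⇒ [15]
  EstX CACTT/5: at [44] ⇒ [49]
  DwuIX (TCCGCT, off=6): no sites
  BxoIV TATAATCC/7: at [35, 51] ⇒ [6, 42]
  FykX (AGGT, off=0): no sites

Pooled cuts: [6, 15, 42, 49]

Fragment lengths:
  6→15: 9 bp
  15→42: 27 bp
  42→49: 7 bp
  49→6 (wrap): 52-49+6 = 9 bp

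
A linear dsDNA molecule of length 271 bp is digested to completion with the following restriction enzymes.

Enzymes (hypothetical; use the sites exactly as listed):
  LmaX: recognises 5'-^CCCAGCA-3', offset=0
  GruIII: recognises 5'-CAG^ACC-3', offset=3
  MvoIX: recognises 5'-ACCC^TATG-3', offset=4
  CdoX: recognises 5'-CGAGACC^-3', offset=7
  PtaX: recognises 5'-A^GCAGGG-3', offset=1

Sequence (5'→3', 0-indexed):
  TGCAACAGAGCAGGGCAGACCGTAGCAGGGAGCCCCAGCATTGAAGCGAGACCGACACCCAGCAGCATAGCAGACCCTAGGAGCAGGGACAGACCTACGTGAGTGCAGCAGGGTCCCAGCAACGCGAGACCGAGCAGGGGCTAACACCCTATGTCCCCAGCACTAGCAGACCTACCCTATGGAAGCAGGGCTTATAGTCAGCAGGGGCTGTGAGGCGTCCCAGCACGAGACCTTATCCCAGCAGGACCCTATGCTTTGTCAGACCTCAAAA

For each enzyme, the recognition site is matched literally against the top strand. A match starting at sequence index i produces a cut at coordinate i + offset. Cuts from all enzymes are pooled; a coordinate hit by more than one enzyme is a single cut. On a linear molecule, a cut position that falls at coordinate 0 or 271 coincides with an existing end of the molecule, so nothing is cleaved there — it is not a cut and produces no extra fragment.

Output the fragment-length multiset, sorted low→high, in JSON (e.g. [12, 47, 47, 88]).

Scan for sites:
  LmaX CCCAGCA/0: at [33, 57, 114, 155, 218, 236] ⇒ [33, 57, 114, 155, 218, 236]
  GruIII CAGACC/3: at [15, 70, 89, 166, 259] ⇒ [18, 73, 92, 169, 262]
  MvoIX ACCCTATG/4: at [145, 173, 245] ⇒ [149, 177, 249]
  CdoX CGAGACC/7: at [46, 124, 225] ⇒ [53, 131, 232]
  PtaX AGCAGGG/1: at [8, 23, 81, 106, 132, 183, 199] ⇒ [9, 24, 82, 107, 133, 184, 200]

All cut coordinates (distinct, sorted): [9, 18, 24, 33, 53, 57, 73, 82, 92, 107, 114, 131, 133, 149, 155, 169, 177, 184, 200, 218, 232, 236, 249, 262]

Fragment lengths:
  [0,9): 9 bp
  [9,18): 9 bp
  [18,24): 6 bp
  [24,33): 9 bp
  [33,53): 20 bp
  [53,57): 4 bp
  [57,73): 16 bp
  [73,82): 9 bp
  [82,92): 10 bp
  [92,107): 15 bp
  [107,114): 7 bp
  [114,131): 17 bp
  [131,133): 2 bp
  [133,149): 16 bp
  [149,155): 6 bp
  [155,169): 14 bp
  [169,177): 8 bp
  [177,184): 7 bp
  [184,200): 16 bp
  [200,218): 18 bp
  [218,232): 14 bp
  [232,236): 4 bp
  [236,249): 13 bp
  [249,262): 13 bp
  [262,271): 9 bp

[2,4,4,6,6,7,7,8,9,9,9,9,9,10,13,13,14,14,15,16,16,16,17,18,20]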